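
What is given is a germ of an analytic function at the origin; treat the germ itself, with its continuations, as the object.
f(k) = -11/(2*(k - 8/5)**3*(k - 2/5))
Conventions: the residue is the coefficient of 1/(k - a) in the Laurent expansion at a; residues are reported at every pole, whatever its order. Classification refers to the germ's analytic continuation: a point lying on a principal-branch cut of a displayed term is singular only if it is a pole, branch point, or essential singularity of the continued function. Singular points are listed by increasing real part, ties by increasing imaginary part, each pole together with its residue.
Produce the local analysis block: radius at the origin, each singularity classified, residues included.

Radius of convergence at 0: 2/5.
At 2/5: a pole of order 1; residue 1375/432.
At 8/5: a pole of order 3; residue -1375/432.

Denominator factor (k - 8/5)^3: pole of order 3 at 8/5, modulus 8/5.
Denominator factor (k - 2/5): pole of order 1 at 2/5, modulus 2/5.
The radius of convergence is the smallest modulus among the singular points: 2/5.
At the order-1 pole 2/5 set g(k) = (k - (2/5))*f(k) = -11/(2*(k - 8/5)**3).
Simple pole: residue = g(a) at a = 2/5, which is 1375/432.
At the order-3 pole 8/5 set g(k) = (k - (8/5))^3*f(k) = -11/(2*(k - 2/5)).
Order-3 pole: residue = g''(a)/2; g''(8/5) = -1375/216, so the residue is -1375/432.
List the singular points by increasing real part (a conjugate pair: the negative imaginary part first).


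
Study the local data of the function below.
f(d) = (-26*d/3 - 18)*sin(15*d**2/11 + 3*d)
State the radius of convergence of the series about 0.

The radius of convergence is infinite.

The factor sin(15*d**2/11 + 3*d) is entire and contributes no finite singular point.
The polynomial part has no poles.
No finite singular points: the Taylor series at 0 converges everywhere.


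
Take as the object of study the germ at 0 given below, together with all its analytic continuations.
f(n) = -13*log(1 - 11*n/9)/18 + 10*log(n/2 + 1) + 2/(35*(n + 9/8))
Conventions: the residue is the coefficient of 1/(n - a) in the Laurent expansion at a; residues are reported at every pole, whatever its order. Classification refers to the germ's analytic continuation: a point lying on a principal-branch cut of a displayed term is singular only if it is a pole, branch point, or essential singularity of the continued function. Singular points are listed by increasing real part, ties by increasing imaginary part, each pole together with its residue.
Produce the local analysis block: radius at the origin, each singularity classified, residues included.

Denominator factor (n + 9/8): pole of order 1 at -9/8, modulus 9/8.
Branch term (10)*log(1 - n/(-2)): its argument vanishes at n = -2, a logarithmic branch point, modulus 2.
Branch term (-13/18)*log(1 - n/(9/11)): its argument vanishes at n = 9/11, a logarithmic branch point, modulus 9/11.
The radius of convergence is the smallest modulus among the singular points: 9/11.
The branch terms are analytic at -9/8 and contribute nothing to the residue; only the rational part matters.
At the order-1 pole -9/8 set g(n) = (n - (-9/8))*(rational part) = 2/35.
Simple pole: residue = g(a) at a = -9/8, which is 2/35.
List the singular points by increasing real part (a conjugate pair: the negative imaginary part first).

Radius of convergence at 0: 9/11.
At -2: a logarithmic branch point.
At -9/8: a pole of order 1; residue 2/35.
At 9/11: a logarithmic branch point.


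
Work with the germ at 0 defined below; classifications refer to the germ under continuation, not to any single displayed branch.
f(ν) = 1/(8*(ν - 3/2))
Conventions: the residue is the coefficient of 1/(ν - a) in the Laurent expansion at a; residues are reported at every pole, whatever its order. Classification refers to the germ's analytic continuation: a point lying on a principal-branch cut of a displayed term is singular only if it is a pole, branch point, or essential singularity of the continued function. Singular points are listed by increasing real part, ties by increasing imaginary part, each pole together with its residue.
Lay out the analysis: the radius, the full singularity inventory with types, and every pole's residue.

Denominator factor (ν - 3/2): pole of order 1 at 3/2, modulus 3/2.
The radius of convergence is the smallest modulus among the singular points: 3/2.
At the order-1 pole 3/2 set g(ν) = (ν - (3/2))*f(ν) = 1/8.
Simple pole: residue = g(a) at a = 3/2, which is 1/8.

Radius of convergence at 0: 3/2.
At 3/2: a pole of order 1; residue 1/8.


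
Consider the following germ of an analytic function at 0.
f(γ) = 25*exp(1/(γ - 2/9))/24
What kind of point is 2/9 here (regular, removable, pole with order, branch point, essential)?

The exponent 1/(γ - (2/9)) has a pole at 2/9, so exp(1/(γ - (2/9))) takes every nonzero value near it: an essential singularity (not a pole of any order).

The point is an essential singularity.


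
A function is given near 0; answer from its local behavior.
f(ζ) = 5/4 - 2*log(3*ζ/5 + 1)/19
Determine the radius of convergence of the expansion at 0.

The radius of convergence is 5/3.

Branch term (-2/19)*log(1 - ζ/(-5/3)): its argument vanishes at ζ = -5/3, a logarithmic branch point, modulus 5/3.
The radius of convergence is the smallest modulus among the singular points: 5/3.


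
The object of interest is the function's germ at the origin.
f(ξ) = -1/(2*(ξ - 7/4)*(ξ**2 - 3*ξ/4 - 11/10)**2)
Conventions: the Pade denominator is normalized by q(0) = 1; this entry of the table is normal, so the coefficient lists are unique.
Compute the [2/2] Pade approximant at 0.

Taylor coefficients needed (expand at 0): a_0 = 200/847, a_1 = -12200/65219, a_2 = 3272950/5021863, a_3 = -311322700/386683451, a_4 = 93969650525/59549251454.
Write the denominator as Q(ξ) = 1 + q1*ξ + q2*ξ^2. Requiring Q*f - P = O(ξ^5) with deg P <= 2 kills the coefficients of ξ^3..ξ^4 in Q*f:
  ξ^3: a_3 + q1*a_2 + q2*a_1 = 0, i.e. -311322700/386683451 + (3272950/5021863)*q1 + (-12200/65219)*q2 = 0.
  ξ^4: a_4 + q1*a_3 + q2*a_2 = 0, i.e. 93969650525/59549251454 + (-311322700/386683451)*q1 + (3272950/5021863)*q2 = 0.
Solving this linear system: q1 = 727720429/869196713, q2 = -53044581045/38244655372.
The numerator is Q*f truncated at degree 2: P0 = a_0 = 200/847; P1 = a_1 + q1*a_0 = 101652000/9561163843; P2 = a_2 + q1*a_1 + q2*a_0 = 145696000/869196713.

The Pade approximant has numerator coefficients [200/847, 101652000/9561163843, 145696000/869196713]; denominator coefficients [1, 727720429/869196713, -53044581045/38244655372].


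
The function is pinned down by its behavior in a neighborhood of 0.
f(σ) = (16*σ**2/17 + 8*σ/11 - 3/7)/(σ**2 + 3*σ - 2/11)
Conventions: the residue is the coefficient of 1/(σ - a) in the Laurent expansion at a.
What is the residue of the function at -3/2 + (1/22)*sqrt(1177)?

The residue is -196/187 + (3779/140063)*sqrt(1177).

The factor σ**2 + 3*σ - 2/11 splits as (σ - a)(σ - a') with a = -3/2 + (1/22)*sqrt(1177), a' = -3/2 - (1/22)*sqrt(1177). At the order-1 pole a set g(σ) = (σ - a)*f(σ) = [16*σ**2/17 + 8*σ/11 - 3/7] / (σ - a').
Simple pole: residue = g(a) at a = -3/2 + (1/22)*sqrt(1177), which is -196/187 + (3779/140063)*sqrt(1177).


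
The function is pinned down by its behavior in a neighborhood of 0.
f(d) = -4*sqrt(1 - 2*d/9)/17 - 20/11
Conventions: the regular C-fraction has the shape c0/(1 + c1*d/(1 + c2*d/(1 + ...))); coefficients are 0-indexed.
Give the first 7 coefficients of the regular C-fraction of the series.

Taylor coefficients (expand at 0): a_0 = -384/187, a_1 = 4/153, a_2 = 2/1377, a_3 = 2/12393, a_4 = 5/223074, a_5 = 7/2007666, a_6 = 7/12045996.
c0 = a_0 = -384/187. Peel one level at a time: if S = 1 + c*d/S' with S'(0) = 1, then c is the d-coefficient of S and S' = c*d/(S - 1).
S_1 = c0/f = 1 + (11/864)*d + (649/746496)*d^2 + ...; c1 = 11/864.
S_2 = c1*d/(S_1 - 1) = 1 + (-59/864)*d + (-1/324)*d^2 + ...; c2 = -59/864.
S_3 = c2*d/(S_2 - 1) = 1 + (-8/177)*d + (-280/93987)*d^2 + ...; c3 = -8/177.
S_4 = c3*d/(S_3 - 1) = 1 + (-35/531)*d + (-1/324)*d^2 + ...; c4 = -35/531.
S_5 = c4*d/(S_4 - 1) = 1 + (-59/1260)*d + (-59/19600)*d^2 + ...; c5 = -59/1260.
S_6 = c5*d/(S_5 - 1) = 1 + (-9/140)*d + ...; c6 = -9/140.

The regular C-fraction coefficients are [-384/187, 11/864, -59/864, -8/177, -35/531, -59/1260, -9/140].


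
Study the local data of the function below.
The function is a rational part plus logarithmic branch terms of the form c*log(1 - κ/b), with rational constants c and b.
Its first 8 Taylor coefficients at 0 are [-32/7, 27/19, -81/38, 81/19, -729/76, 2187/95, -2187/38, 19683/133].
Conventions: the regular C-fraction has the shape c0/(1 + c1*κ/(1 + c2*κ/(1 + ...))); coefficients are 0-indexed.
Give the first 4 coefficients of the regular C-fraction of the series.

The regular C-fraction coefficients are [-32/7, 189/608, 723/608, 152/241].

Taylor coefficients (read off): a_0 = -32/7, a_1 = 27/19, a_2 = -81/38, a_3 = 81/19.
c0 = a_0 = -32/7. Peel one level at a time: if S = 1 + c*κ/S' with S'(0) = 1, then c is the κ-coefficient of S and S' = c*κ/(S - 1).
S_1 = c0/f = 1 + (189/608)*κ + (-136647/369664)*κ^2 + ...; c1 = 189/608.
S_2 = c1*κ/(S_1 - 1) = 1 + (723/608)*κ + (-3/4)*κ^2 + ...; c2 = 723/608.
S_3 = c2*κ/(S_2 - 1) = 1 + (152/241)*κ + ...; c3 = 152/241.


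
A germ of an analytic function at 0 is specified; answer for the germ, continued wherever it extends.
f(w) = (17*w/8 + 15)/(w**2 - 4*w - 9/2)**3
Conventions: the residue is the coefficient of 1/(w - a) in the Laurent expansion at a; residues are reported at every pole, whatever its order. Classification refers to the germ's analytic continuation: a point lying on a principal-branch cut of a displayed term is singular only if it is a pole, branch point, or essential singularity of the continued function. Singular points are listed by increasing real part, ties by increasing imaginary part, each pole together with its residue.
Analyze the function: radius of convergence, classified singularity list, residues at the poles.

Denominator factor (w**2 - 4*w - 9/2)^3: discriminant 34, real irrational roots 2 + (1/2)*sqrt(34) and 2 - (1/2)*sqrt(34); poles of order 3, moduli 2 + (1/2)*sqrt(34) and -2 + (1/2)*sqrt(34).
The radius of convergence is the smallest modulus among the singular points: -2 + (1/2)*sqrt(34).
The factor w**2 - 4*w - 9/2 splits as (w - a)(w - a') with a = 2 - (1/2)*sqrt(34), a' = 2 + (1/2)*sqrt(34). At the order-3 pole a set g(w) = (w - a)^3*f(w) = [17*w/8 + 15] / (w - a')^3.
Order-3 pole: residue = g''(a)/2; g''(2 - (1/2)*sqrt(34)) = -(231/39304)*sqrt(34), so the residue is -(231/78608)*sqrt(34).
The factor w**2 - 4*w - 9/2 splits as (w - a)(w - a') with a = 2 + (1/2)*sqrt(34), a' = 2 - (1/2)*sqrt(34). At the order-3 pole a set g(w) = (w - a)^3*f(w) = [17*w/8 + 15] / (w - a')^3.
Order-3 pole: residue = g''(a)/2; g''(2 + (1/2)*sqrt(34)) = (231/39304)*sqrt(34), so the residue is (231/78608)*sqrt(34).
List the singular points by increasing real part (a conjugate pair: the negative imaginary part first).

Radius of convergence at 0: -2 + (1/2)*sqrt(34).
At 2 - (1/2)*sqrt(34): a pole of order 3; residue -(231/78608)*sqrt(34).
At 2 + (1/2)*sqrt(34): a pole of order 3; residue (231/78608)*sqrt(34).


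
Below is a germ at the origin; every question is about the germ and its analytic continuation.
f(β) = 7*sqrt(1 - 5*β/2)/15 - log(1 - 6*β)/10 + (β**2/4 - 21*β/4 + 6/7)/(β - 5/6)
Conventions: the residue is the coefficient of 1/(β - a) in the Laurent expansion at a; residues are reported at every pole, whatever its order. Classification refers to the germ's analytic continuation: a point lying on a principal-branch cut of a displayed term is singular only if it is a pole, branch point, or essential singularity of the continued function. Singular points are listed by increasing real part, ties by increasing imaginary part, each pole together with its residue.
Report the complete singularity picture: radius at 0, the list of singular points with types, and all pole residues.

Denominator factor (β - 5/6): pole of order 1 at 5/6, modulus 5/6.
Branch term (-1/10)*log(1 - β/(1/6)): its argument vanishes at β = 1/6, a logarithmic branch point, modulus 1/6.
Branch term (7/15)*sqrt(1 - β/(2/5)): its argument vanishes at β = 2/5, a square-root branch point, modulus 2/5.
The radius of convergence is the smallest modulus among the singular points: 1/6.
The branch terms are analytic at 5/6 and contribute nothing to the residue; only the rational part matters.
At the order-1 pole 5/6 set g(β) = (β - (5/6))*(rational part) = β**2/4 - 21*β/4 + 6/7.
Simple pole: residue = g(a) at a = 5/6, which is -3371/1008.
List the singular points by increasing real part (a conjugate pair: the negative imaginary part first).

Radius of convergence at 0: 1/6.
At 1/6: a logarithmic branch point.
At 2/5: an algebraic (square-root) branch point.
At 5/6: a pole of order 1; residue -3371/1008.


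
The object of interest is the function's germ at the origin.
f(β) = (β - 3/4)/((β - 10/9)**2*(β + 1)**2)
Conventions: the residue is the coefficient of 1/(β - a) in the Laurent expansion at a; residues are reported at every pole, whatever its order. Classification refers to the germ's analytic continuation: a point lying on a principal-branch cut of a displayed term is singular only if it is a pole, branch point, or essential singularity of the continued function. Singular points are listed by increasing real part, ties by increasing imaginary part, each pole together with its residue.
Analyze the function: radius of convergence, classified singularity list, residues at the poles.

Radius of convergence at 0: 1.
At -1: a pole of order 2; residue -2025/13718.
At 10/9: a pole of order 2; residue 2025/13718.

Denominator factor (β + 1)^2: pole of order 2 at -1, modulus 1.
Denominator factor (β - 10/9)^2: pole of order 2 at 10/9, modulus 10/9.
The radius of convergence is the smallest modulus among the singular points: 1.
At the order-2 pole -1 set g(β) = (β - (-1))^2*f(β) = (β - 3/4)/(β - 10/9)**2.
Order-2 pole: residue = g'(a); g'(-1) = -2025/13718, so the residue is -2025/13718.
At the order-2 pole 10/9 set g(β) = (β - (10/9))^2*f(β) = (β - 3/4)/(β + 1)**2.
Order-2 pole: residue = g'(a); g'(10/9) = 2025/13718, so the residue is 2025/13718.
List the singular points by increasing real part (a conjugate pair: the negative imaginary part first).


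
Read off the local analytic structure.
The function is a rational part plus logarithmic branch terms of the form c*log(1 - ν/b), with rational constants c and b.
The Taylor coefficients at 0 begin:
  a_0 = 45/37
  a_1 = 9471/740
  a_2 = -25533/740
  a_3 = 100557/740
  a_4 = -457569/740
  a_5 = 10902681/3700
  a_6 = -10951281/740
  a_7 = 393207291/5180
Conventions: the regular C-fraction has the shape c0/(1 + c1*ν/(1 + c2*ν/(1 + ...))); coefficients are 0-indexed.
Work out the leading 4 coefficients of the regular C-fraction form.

Taylor coefficients (read off): a_0 = 45/37, a_1 = 9471/740, a_2 = -25533/740, a_3 = 100557/740.
c0 = a_0 = 45/37. Peel one level at a time: if S = 1 + c*ν/S' with S'(0) = 1, then c is the ν-coefficient of S and S' = c*ν/(S - 1).
S_1 = c0/f = 1 + (-3157/300)*ν + (12519949/90000)*ν^2 + ...; c1 = -3157/300.
S_2 = c1*ν/(S_1 - 1) = 1 + (12519949/947100)*ν + (-33382362/9966649)*ν^2 + ...; c2 = 12519949/947100.
S_3 = c2*ν/(S_2 - 1) = 1 + (20820600/82173553)*ν + ...; c3 = 20820600/82173553.

The regular C-fraction coefficients are [45/37, -3157/300, 12519949/947100, 20820600/82173553].


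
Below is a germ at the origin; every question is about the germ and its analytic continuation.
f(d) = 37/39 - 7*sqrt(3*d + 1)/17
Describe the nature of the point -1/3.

The term (-7/17)*sqrt(1 - d/(-1/3)) has argument 1 - -1/3/(-1/3) = 0 at -1/3: a square-root (algebraic, two-sheeted) branch point; the remaining terms are analytic or single-valued there.

The point is an algebraic (square-root) branch point.


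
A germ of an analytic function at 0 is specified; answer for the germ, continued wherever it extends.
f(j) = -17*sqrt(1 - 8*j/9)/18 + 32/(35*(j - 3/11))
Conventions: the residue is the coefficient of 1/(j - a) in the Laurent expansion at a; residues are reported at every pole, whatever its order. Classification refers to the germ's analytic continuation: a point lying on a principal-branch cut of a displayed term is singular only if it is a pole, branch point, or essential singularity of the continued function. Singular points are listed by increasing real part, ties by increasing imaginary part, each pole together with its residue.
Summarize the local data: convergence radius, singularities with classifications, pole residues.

Denominator factor (j - 3/11): pole of order 1 at 3/11, modulus 3/11.
Branch term (-17/18)*sqrt(1 - j/(9/8)): its argument vanishes at j = 9/8, a square-root branch point, modulus 9/8.
The radius of convergence is the smallest modulus among the singular points: 3/11.
The branch term is analytic at 3/11 and contributes nothing to the residue; only the rational part matters.
At the order-1 pole 3/11 set g(j) = (j - (3/11))*(rational part) = 32/35.
Simple pole: residue = g(a) at a = 3/11, which is 32/35.
List the singular points by increasing real part (a conjugate pair: the negative imaginary part first).

Radius of convergence at 0: 3/11.
At 3/11: a pole of order 1; residue 32/35.
At 9/8: an algebraic (square-root) branch point.


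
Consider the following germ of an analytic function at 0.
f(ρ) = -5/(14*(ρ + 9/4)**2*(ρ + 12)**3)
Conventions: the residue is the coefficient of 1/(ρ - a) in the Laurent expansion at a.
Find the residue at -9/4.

At the order-2 pole -9/4 set g(ρ) = (ρ - (-9/4))^2*f(ρ) = -5/(14*(ρ + 12)**3).
Order-2 pole: residue = g'(a); g'(-9/4) = 640/5398029, so the residue is 640/5398029.

The residue is 640/5398029.


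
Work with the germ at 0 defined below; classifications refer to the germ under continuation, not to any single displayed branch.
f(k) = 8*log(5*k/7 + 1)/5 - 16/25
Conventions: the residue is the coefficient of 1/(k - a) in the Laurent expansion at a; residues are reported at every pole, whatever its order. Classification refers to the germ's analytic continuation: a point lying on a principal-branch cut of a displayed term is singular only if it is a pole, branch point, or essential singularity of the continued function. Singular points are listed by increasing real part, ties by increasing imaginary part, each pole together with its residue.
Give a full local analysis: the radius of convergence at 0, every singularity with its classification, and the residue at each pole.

Branch term (8/5)*log(1 - k/(-7/5)): its argument vanishes at k = -7/5, a logarithmic branch point, modulus 7/5.
The radius of convergence is the smallest modulus among the singular points: 7/5.

Radius of convergence at 0: 7/5.
At -7/5: a logarithmic branch point.


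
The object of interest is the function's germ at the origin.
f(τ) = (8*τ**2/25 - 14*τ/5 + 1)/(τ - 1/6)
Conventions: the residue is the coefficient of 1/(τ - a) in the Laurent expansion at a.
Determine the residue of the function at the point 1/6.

At the order-1 pole 1/6 set g(τ) = (τ - (1/6))*f(τ) = 8*τ**2/25 - 14*τ/5 + 1.
Simple pole: residue = g(a) at a = 1/6, which is 122/225.

The residue is 122/225.


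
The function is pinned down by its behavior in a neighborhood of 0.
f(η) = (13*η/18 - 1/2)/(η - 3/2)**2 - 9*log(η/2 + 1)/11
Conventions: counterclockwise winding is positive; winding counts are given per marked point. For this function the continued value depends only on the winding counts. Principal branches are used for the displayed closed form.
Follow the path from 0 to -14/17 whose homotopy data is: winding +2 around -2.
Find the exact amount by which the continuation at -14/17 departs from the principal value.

The rational part is single-valued and drops out of the difference; each branch term changes only by its own monodromy.
(-9/11)*log(1 - η/(-2)): each positive loop around -2 adds 2*pi*i to the log, so winding +2 contributes (-9/11)*(2)*2*pi*i = -(36/11)*pi*i.
Summing the contributions at η = -14/17 gives -(36/11)*pi*i.

Continued minus principal equals -(36/11)*pi*i.


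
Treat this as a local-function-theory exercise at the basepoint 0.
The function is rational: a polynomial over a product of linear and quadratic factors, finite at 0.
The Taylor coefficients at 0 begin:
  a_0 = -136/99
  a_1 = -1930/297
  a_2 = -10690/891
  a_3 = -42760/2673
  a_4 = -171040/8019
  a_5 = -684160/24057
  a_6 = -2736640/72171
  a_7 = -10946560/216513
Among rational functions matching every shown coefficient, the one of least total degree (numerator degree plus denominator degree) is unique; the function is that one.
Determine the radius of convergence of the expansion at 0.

No rational of total degree below 3 reproduces all 8 coefficients; solving the [2/1] Pade equations on them gives f(δ) = (5*δ**2/2 + 7*δ/2 + 34/33)/(δ - 3/4), whose expansion matches every shown term.
Denominator factor (δ - 3/4): pole of order 1 at 3/4, modulus 3/4.
The radius of convergence is the smallest modulus among the singular points: 3/4.

The radius of convergence is 3/4.


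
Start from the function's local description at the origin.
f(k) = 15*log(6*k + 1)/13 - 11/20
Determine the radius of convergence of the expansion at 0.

Branch term (15/13)*log(1 - k/(-1/6)): its argument vanishes at k = -1/6, a logarithmic branch point, modulus 1/6.
The radius of convergence is the smallest modulus among the singular points: 1/6.

The radius of convergence is 1/6.


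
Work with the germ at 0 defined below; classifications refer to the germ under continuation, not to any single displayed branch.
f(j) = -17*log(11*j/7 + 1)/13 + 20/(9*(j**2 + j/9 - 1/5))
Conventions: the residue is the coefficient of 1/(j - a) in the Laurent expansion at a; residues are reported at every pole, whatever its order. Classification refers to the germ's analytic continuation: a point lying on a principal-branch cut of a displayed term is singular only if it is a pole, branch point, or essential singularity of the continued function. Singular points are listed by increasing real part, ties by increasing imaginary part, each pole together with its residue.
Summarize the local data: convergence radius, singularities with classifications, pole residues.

Denominator factor (j**2 + j/9 - 1/5): discriminant 329/405, real irrational roots -1/18 + (1/90)*sqrt(1645) and -1/18 - (1/90)*sqrt(1645); poles of order 1, moduli -1/18 + (1/90)*sqrt(1645) and 1/18 + (1/90)*sqrt(1645).
Branch term (-17/13)*log(1 - j/(-7/11)): its argument vanishes at j = -7/11, a logarithmic branch point, modulus 7/11.
The radius of convergence is the smallest modulus among the singular points: -1/18 + (1/90)*sqrt(1645).
The branch term is analytic at -1/18 - (1/90)*sqrt(1645) and contributes nothing to the residue; only the rational part matters.
The factor j**2 + j/9 - 1/5 splits as (j - a)(j - a') with a = -1/18 - (1/90)*sqrt(1645), a' = -1/18 + (1/90)*sqrt(1645). At the order-1 pole a set g(j) = (j - a)*(rational part) = [20/9] / (j - a').
Simple pole: residue = g(a) at a = -1/18 - (1/90)*sqrt(1645), which is -(20/329)*sqrt(1645).
The branch term is analytic at -1/18 + (1/90)*sqrt(1645) and contributes nothing to the residue; only the rational part matters.
The factor j**2 + j/9 - 1/5 splits as (j - a)(j - a') with a = -1/18 + (1/90)*sqrt(1645), a' = -1/18 - (1/90)*sqrt(1645). At the order-1 pole a set g(j) = (j - a)*(rational part) = [20/9] / (j - a').
Simple pole: residue = g(a) at a = -1/18 + (1/90)*sqrt(1645), which is (20/329)*sqrt(1645).
List the singular points by increasing real part (a conjugate pair: the negative imaginary part first).

Radius of convergence at 0: -1/18 + (1/90)*sqrt(1645).
At -7/11: a logarithmic branch point.
At -1/18 - (1/90)*sqrt(1645): a pole of order 1; residue -(20/329)*sqrt(1645).
At -1/18 + (1/90)*sqrt(1645): a pole of order 1; residue (20/329)*sqrt(1645).


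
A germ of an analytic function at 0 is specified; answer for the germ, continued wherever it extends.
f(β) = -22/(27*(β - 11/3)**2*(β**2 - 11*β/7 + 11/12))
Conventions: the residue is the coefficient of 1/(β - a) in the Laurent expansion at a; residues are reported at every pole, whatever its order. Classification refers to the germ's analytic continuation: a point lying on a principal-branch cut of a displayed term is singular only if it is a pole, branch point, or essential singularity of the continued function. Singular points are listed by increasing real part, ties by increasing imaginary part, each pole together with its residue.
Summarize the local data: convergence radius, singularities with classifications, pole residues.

Radius of convergence at 0: (1/6)*sqrt(33).
At (11/14) - ((2/21)*sqrt(33))*i: a pole of order 1; residue (-1232/38809) - ((17962/1280697)*sqrt(33))*i.
At (11/14) + ((2/21)*sqrt(33))*i: a pole of order 1; residue (-1232/38809) + ((17962/1280697)*sqrt(33))*i.
At 11/3: a pole of order 2; residue 2464/38809.


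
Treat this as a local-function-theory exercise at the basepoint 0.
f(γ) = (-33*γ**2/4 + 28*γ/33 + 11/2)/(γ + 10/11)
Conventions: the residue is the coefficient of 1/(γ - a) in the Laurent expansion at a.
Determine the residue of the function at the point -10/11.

The residue is -1517/726.

At the order-1 pole -10/11 set g(γ) = (γ - (-10/11))*f(γ) = -33*γ**2/4 + 28*γ/33 + 11/2.
Simple pole: residue = g(a) at a = -10/11, which is -1517/726.


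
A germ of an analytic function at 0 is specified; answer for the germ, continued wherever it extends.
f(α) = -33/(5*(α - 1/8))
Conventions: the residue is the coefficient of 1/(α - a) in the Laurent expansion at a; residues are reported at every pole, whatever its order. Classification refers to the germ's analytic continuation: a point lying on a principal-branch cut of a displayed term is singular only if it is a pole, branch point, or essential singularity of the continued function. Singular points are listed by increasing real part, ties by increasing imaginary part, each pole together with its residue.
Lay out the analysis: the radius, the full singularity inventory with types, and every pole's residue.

Radius of convergence at 0: 1/8.
At 1/8: a pole of order 1; residue -33/5.

Denominator factor (α - 1/8): pole of order 1 at 1/8, modulus 1/8.
The radius of convergence is the smallest modulus among the singular points: 1/8.
At the order-1 pole 1/8 set g(α) = (α - (1/8))*f(α) = -33/5.
Simple pole: residue = g(a) at a = 1/8, which is -33/5.


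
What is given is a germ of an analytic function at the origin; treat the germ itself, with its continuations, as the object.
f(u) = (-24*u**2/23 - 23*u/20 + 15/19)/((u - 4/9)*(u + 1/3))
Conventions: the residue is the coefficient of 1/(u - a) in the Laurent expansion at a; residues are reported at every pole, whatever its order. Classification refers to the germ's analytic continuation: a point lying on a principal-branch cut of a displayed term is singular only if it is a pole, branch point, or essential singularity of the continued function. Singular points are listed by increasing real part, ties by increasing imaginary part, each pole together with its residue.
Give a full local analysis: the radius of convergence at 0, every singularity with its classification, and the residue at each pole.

Radius of convergence at 0: 1/3.
At -1/3: a pole of order 1; residue -83133/61180.
At 4/9: a pole of order 1; residue 4262/45885.

Denominator factor (u + 1/3): pole of order 1 at -1/3, modulus 1/3.
Denominator factor (u - 4/9): pole of order 1 at 4/9, modulus 4/9.
The radius of convergence is the smallest modulus among the singular points: 1/3.
At the order-1 pole -1/3 set g(u) = (u - (-1/3))*f(u) = (-24*u**2/23 - 23*u/20 + 15/19)/(u - 4/9).
Simple pole: residue = g(a) at a = -1/3, which is -83133/61180.
At the order-1 pole 4/9 set g(u) = (u - (4/9))*f(u) = (-24*u**2/23 - 23*u/20 + 15/19)/(u + 1/3).
Simple pole: residue = g(a) at a = 4/9, which is 4262/45885.
List the singular points by increasing real part (a conjugate pair: the negative imaginary part first).


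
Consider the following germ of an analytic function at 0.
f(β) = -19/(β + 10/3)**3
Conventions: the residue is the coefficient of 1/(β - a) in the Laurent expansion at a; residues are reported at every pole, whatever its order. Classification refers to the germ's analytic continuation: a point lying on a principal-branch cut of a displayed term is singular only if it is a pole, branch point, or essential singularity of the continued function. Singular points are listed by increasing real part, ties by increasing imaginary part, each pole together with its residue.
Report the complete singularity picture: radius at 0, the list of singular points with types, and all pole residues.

Radius of convergence at 0: 10/3.
At -10/3: a pole of order 3; residue 0.

Denominator factor (β + 10/3)^3: pole of order 3 at -10/3, modulus 10/3.
The radius of convergence is the smallest modulus among the singular points: 10/3.
At the order-3 pole -10/3 set g(β) = (β - (-10/3))^3*f(β) = -19.
Order-3 pole: residue = g''(a)/2; g''(-10/3) = 0, so the residue is 0.


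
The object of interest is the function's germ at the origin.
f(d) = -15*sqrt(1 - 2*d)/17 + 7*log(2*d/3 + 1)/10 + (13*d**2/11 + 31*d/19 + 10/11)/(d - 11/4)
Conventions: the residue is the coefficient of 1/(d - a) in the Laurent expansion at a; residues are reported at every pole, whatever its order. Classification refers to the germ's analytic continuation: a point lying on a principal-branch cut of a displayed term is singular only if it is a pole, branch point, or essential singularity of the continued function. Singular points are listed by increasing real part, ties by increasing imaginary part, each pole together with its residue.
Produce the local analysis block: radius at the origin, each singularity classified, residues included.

Radius of convergence at 0: 1/2.
At -3/2: a logarithmic branch point.
At 1/2: an algebraic (square-root) branch point.
At 11/4: a pole of order 1; residue 47931/3344.

Denominator factor (d - 11/4): pole of order 1 at 11/4, modulus 11/4.
Branch term (7/10)*log(1 - d/(-3/2)): its argument vanishes at d = -3/2, a logarithmic branch point, modulus 3/2.
Branch term (-15/17)*sqrt(1 - d/(1/2)): its argument vanishes at d = 1/2, a square-root branch point, modulus 1/2.
The radius of convergence is the smallest modulus among the singular points: 1/2.
The branch terms are analytic at 11/4 and contribute nothing to the residue; only the rational part matters.
At the order-1 pole 11/4 set g(d) = (d - (11/4))*(rational part) = 13*d**2/11 + 31*d/19 + 10/11.
Simple pole: residue = g(a) at a = 11/4, which is 47931/3344.
List the singular points by increasing real part (a conjugate pair: the negative imaginary part first).


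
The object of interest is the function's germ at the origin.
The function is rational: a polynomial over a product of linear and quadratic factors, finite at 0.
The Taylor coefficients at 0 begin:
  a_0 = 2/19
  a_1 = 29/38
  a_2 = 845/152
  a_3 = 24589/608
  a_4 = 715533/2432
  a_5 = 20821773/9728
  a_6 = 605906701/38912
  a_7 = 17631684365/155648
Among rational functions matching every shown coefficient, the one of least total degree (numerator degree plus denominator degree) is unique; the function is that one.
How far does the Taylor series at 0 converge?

The radius of convergence is -7/4 + (1/4)*sqrt(57).

No rational of total degree below 3 reproduces all 8 coefficients; solving the [0/3] Pade equations on them gives f(χ) = 4/(19*(χ - 4)*(χ**2 + 7*χ/2 - 1/2)), whose expansion matches every shown term.
Denominator factor (χ**2 + 7*χ/2 - 1/2): discriminant 57/4, real irrational roots -7/4 + (1/4)*sqrt(57) and -7/4 - (1/4)*sqrt(57); poles of order 1, moduli -7/4 + (1/4)*sqrt(57) and 7/4 + (1/4)*sqrt(57).
Denominator factor (χ - 4): pole of order 1 at 4, modulus 4.
The radius of convergence is the smallest modulus among the singular points: -7/4 + (1/4)*sqrt(57).


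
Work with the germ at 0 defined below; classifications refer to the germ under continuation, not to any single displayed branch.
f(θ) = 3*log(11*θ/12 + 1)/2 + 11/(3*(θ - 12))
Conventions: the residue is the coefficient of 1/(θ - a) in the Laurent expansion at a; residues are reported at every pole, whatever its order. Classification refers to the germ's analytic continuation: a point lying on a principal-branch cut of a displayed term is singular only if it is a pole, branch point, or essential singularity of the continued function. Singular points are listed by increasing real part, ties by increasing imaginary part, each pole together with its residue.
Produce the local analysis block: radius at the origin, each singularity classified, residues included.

Radius of convergence at 0: 12/11.
At -12/11: a logarithmic branch point.
At 12: a pole of order 1; residue 11/3.

Denominator factor (θ - 12): pole of order 1 at 12, modulus 12.
Branch term (3/2)*log(1 - θ/(-12/11)): its argument vanishes at θ = -12/11, a logarithmic branch point, modulus 12/11.
The radius of convergence is the smallest modulus among the singular points: 12/11.
The branch term is analytic at 12 and contributes nothing to the residue; only the rational part matters.
At the order-1 pole 12 set g(θ) = (θ - (12))*(rational part) = 11/3.
Simple pole: residue = g(a) at a = 12, which is 11/3.
List the singular points by increasing real part (a conjugate pair: the negative imaginary part first).


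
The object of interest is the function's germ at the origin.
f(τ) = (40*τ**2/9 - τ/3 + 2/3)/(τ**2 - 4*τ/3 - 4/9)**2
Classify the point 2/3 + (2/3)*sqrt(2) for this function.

The denominator factor τ**2 - 4*τ/3 - 4/9 vanishes at 2/3 + (2/3)*sqrt(2) and appears to the power 2; the numerator there equals 172/27 + (302/81)*sqrt(2), nonzero, and no other factor vanishes.
Hence a pole whose order is the multiplicity, 2.

The point is a pole of order 2.


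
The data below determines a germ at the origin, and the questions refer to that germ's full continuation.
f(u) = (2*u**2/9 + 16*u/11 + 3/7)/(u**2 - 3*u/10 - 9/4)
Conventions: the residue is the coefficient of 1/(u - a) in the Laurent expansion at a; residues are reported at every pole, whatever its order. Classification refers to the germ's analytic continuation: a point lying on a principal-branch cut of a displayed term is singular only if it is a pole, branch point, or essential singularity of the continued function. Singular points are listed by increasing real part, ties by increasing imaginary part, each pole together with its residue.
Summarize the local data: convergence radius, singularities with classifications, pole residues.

Radius of convergence at 0: -3/20 + (3/20)*sqrt(101).
At 3/20 - (3/20)*sqrt(101): a pole of order 1; residue 251/330 - (2969/77770)*sqrt(101).
At 3/20 + (3/20)*sqrt(101): a pole of order 1; residue 251/330 + (2969/77770)*sqrt(101).


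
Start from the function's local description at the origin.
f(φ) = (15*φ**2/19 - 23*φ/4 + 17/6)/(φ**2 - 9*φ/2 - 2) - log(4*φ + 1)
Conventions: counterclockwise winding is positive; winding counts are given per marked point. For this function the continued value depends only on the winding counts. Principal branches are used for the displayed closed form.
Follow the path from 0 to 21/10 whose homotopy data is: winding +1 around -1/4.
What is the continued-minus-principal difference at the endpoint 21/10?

Continued minus principal equals -(2)*pi*i.

The rational part is single-valued and drops out of the difference; each branch term changes only by its own monodromy.
(-1)*log(1 - φ/(-1/4)): each positive loop around -1/4 adds 2*pi*i to the log, so winding +1 contributes (-1)*(1)*2*pi*i = -(2)*pi*i.
Summing the contributions at φ = 21/10 gives -(2)*pi*i.


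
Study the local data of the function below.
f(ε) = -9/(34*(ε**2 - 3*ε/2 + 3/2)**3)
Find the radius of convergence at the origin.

Denominator factor (ε**2 - 3*ε/2 + 3/2)^3: discriminant -15/4, complex-conjugate roots (3/4) + ((1/4)*sqrt(15))*i and (3/4) - ((1/4)*sqrt(15))*i; poles of order 3, moduli (1/2)*sqrt(6) and (1/2)*sqrt(6).
The radius of convergence is the smallest modulus among the singular points: (1/2)*sqrt(6).

The radius of convergence is (1/2)*sqrt(6).


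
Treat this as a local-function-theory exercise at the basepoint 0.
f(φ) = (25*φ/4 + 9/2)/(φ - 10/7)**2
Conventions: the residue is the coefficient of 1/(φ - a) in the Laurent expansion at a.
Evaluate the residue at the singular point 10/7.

At the order-2 pole 10/7 set g(φ) = (φ - (10/7))^2*f(φ) = 25*φ/4 + 9/2.
Order-2 pole: residue = g'(a); g'(10/7) = 25/4, so the residue is 25/4.

The residue is 25/4.


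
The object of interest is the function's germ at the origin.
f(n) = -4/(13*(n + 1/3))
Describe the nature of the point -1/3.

The denominator factor n + 1/3 vanishes at -1/3 and appears to the power 1; the numerator there equals -4/13, nonzero, and no other factor vanishes.
Hence a pole whose order is the multiplicity, 1.

The point is a pole of order 1.


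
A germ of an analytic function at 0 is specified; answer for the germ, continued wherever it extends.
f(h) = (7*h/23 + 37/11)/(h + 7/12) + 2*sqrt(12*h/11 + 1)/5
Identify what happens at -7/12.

The denominator factor h + 7/12 vanishes at -7/12 and appears to the power 1; the numerator there equals 9673/3036, nonzero, and no other factor vanishes.
The branch terms are analytic at this point.
Hence a pole whose order is the multiplicity, 1.

The point is a pole of order 1.


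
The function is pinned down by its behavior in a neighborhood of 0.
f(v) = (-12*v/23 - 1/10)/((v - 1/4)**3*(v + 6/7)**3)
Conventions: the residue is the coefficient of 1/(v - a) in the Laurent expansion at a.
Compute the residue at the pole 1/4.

The residue is 693331968/3292352365.

At the order-3 pole 1/4 set g(v) = (v - (1/4))^3*f(v) = (-12*v/23 - 1/10)/(v + 6/7)**3.
Order-3 pole: residue = g''(a)/2; g''(1/4) = 1386663936/3292352365, so the residue is 693331968/3292352365.


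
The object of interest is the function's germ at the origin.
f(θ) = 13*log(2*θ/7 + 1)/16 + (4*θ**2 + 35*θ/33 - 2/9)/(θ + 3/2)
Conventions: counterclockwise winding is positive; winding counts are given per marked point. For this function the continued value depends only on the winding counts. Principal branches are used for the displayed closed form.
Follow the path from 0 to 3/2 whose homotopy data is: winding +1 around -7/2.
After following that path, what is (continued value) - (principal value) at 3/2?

The rational part is single-valued and drops out of the difference; each branch term changes only by its own monodromy.
(13/16)*log(1 - θ/(-7/2)): each positive loop around -7/2 adds 2*pi*i to the log, so winding +1 contributes (13/16)*(1)*2*pi*i = (13/8)*pi*i.
Summing the contributions at θ = 3/2 gives (13/8)*pi*i.

Continued minus principal equals (13/8)*pi*i.


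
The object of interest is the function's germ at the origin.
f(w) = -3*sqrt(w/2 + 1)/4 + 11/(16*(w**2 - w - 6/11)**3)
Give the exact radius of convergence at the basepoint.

Denominator factor (w**2 - w - 6/11)^3: discriminant 35/11, real irrational roots 1/2 + (1/22)*sqrt(385) and 1/2 - (1/22)*sqrt(385); poles of order 3, moduli 1/2 + (1/22)*sqrt(385) and -1/2 + (1/22)*sqrt(385).
Branch term (-3/4)*sqrt(1 - w/(-2)): its argument vanishes at w = -2, a square-root branch point, modulus 2.
The radius of convergence is the smallest modulus among the singular points: -1/2 + (1/22)*sqrt(385).

The radius of convergence is -1/2 + (1/22)*sqrt(385).


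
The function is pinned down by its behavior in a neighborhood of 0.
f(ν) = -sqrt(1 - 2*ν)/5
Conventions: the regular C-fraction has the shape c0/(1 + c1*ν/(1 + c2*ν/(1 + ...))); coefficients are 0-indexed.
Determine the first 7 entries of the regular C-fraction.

The regular C-fraction coefficients are [-1/5, 1, -3/2, -1/6, -5/6, -3/10, -7/10].

Taylor coefficients (expand at 0): a_0 = -1/5, a_1 = 1/5, a_2 = 1/10, a_3 = 1/10, a_4 = 1/8, a_5 = 7/40, a_6 = 21/80.
c0 = a_0 = -1/5. Peel one level at a time: if S = 1 + c*ν/S' with S'(0) = 1, then c is the ν-coefficient of S and S' = c*ν/(S - 1).
S_1 = c0/f = 1 + (1)*ν + (3/2)*ν^2 + ...; c1 = 1.
S_2 = c1*ν/(S_1 - 1) = 1 + (-3/2)*ν + (-1/4)*ν^2 + ...; c2 = -3/2.
S_3 = c2*ν/(S_2 - 1) = 1 + (-1/6)*ν + (-5/36)*ν^2 + ...; c3 = -1/6.
S_4 = c3*ν/(S_3 - 1) = 1 + (-5/6)*ν + (-1/4)*ν^2 + ...; c4 = -5/6.
S_5 = c4*ν/(S_4 - 1) = 1 + (-3/10)*ν + (-21/100)*ν^2 + ...; c5 = -3/10.
S_6 = c5*ν/(S_5 - 1) = 1 + (-7/10)*ν + ...; c6 = -7/10.
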